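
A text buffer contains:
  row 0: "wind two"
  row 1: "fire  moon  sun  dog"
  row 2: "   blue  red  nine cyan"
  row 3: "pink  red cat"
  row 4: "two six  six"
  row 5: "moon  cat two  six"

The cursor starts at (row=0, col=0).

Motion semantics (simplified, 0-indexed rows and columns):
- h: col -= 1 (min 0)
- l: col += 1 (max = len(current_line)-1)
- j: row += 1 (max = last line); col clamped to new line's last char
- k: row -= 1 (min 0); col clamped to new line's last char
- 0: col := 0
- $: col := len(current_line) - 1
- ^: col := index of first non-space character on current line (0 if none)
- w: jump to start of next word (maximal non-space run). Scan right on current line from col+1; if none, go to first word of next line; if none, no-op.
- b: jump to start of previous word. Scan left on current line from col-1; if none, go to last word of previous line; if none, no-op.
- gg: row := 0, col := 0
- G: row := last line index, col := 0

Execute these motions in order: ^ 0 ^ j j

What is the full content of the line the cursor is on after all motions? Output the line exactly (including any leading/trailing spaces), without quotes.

Answer:    blue  red  nine cyan

Derivation:
After 1 (^): row=0 col=0 char='w'
After 2 (0): row=0 col=0 char='w'
After 3 (^): row=0 col=0 char='w'
After 4 (j): row=1 col=0 char='f'
After 5 (j): row=2 col=0 char='_'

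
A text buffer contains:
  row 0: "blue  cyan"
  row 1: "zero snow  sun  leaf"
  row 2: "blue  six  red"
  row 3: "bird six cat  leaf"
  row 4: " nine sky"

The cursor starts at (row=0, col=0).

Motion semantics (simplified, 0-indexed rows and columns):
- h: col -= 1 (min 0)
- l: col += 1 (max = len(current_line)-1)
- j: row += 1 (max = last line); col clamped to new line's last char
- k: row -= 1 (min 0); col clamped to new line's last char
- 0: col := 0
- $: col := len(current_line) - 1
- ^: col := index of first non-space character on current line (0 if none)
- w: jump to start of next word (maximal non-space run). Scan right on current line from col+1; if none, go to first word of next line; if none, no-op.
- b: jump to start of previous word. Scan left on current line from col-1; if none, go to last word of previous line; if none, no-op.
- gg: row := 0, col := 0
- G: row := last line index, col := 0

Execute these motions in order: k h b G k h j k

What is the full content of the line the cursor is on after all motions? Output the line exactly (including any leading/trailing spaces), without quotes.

Answer: bird six cat  leaf

Derivation:
After 1 (k): row=0 col=0 char='b'
After 2 (h): row=0 col=0 char='b'
After 3 (b): row=0 col=0 char='b'
After 4 (G): row=4 col=0 char='_'
After 5 (k): row=3 col=0 char='b'
After 6 (h): row=3 col=0 char='b'
After 7 (j): row=4 col=0 char='_'
After 8 (k): row=3 col=0 char='b'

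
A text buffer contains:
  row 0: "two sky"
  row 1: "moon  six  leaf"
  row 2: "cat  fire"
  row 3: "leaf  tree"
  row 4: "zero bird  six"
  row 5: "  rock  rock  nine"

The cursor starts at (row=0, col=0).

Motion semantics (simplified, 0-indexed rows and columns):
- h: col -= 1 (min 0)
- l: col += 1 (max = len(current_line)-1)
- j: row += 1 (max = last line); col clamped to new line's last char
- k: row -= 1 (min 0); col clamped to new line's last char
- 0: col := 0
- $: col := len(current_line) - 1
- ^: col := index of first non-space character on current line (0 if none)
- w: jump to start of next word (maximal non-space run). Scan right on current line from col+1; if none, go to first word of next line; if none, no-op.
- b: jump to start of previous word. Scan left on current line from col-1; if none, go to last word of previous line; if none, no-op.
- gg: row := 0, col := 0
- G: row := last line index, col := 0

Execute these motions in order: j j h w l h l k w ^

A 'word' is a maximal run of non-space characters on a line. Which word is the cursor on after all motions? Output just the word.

After 1 (j): row=1 col=0 char='m'
After 2 (j): row=2 col=0 char='c'
After 3 (h): row=2 col=0 char='c'
After 4 (w): row=2 col=5 char='f'
After 5 (l): row=2 col=6 char='i'
After 6 (h): row=2 col=5 char='f'
After 7 (l): row=2 col=6 char='i'
After 8 (k): row=1 col=6 char='s'
After 9 (w): row=1 col=11 char='l'
After 10 (^): row=1 col=0 char='m'

Answer: moon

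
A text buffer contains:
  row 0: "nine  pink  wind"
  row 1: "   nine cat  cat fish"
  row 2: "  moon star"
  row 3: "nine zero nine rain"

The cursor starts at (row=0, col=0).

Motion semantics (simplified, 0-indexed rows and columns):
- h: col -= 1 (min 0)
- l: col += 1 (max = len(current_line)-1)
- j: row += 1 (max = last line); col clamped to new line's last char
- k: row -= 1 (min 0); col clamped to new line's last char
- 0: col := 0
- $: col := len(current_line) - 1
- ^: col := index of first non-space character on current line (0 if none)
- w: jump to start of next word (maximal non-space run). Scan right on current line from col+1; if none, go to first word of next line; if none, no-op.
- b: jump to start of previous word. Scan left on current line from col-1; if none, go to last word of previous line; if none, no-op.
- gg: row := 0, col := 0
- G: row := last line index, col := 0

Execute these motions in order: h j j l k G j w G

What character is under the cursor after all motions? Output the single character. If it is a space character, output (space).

After 1 (h): row=0 col=0 char='n'
After 2 (j): row=1 col=0 char='_'
After 3 (j): row=2 col=0 char='_'
After 4 (l): row=2 col=1 char='_'
After 5 (k): row=1 col=1 char='_'
After 6 (G): row=3 col=0 char='n'
After 7 (j): row=3 col=0 char='n'
After 8 (w): row=3 col=5 char='z'
After 9 (G): row=3 col=0 char='n'

Answer: n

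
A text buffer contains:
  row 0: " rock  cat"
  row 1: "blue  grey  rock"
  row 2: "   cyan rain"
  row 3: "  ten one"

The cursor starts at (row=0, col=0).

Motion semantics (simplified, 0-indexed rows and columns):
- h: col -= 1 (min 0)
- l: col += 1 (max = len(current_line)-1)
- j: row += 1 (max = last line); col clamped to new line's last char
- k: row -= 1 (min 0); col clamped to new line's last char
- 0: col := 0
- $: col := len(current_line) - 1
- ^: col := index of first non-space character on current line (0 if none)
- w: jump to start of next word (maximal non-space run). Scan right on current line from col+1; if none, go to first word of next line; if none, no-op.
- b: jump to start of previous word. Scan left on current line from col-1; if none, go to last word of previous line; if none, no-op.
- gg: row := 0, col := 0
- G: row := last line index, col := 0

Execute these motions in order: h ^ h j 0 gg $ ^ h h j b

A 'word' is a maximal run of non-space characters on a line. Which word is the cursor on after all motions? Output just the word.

After 1 (h): row=0 col=0 char='_'
After 2 (^): row=0 col=1 char='r'
After 3 (h): row=0 col=0 char='_'
After 4 (j): row=1 col=0 char='b'
After 5 (0): row=1 col=0 char='b'
After 6 (gg): row=0 col=0 char='_'
After 7 ($): row=0 col=9 char='t'
After 8 (^): row=0 col=1 char='r'
After 9 (h): row=0 col=0 char='_'
After 10 (h): row=0 col=0 char='_'
After 11 (j): row=1 col=0 char='b'
After 12 (b): row=0 col=7 char='c'

Answer: cat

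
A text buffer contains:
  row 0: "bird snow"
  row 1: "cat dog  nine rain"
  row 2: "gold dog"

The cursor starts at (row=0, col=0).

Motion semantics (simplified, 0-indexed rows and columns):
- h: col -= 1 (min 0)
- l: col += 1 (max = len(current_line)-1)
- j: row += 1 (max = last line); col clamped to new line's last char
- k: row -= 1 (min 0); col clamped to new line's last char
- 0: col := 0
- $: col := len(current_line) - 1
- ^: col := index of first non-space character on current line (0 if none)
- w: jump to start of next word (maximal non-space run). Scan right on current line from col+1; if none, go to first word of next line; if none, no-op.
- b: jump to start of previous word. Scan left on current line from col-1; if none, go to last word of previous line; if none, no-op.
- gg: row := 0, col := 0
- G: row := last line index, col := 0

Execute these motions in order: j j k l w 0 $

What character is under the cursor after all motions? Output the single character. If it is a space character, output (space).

Answer: n

Derivation:
After 1 (j): row=1 col=0 char='c'
After 2 (j): row=2 col=0 char='g'
After 3 (k): row=1 col=0 char='c'
After 4 (l): row=1 col=1 char='a'
After 5 (w): row=1 col=4 char='d'
After 6 (0): row=1 col=0 char='c'
After 7 ($): row=1 col=17 char='n'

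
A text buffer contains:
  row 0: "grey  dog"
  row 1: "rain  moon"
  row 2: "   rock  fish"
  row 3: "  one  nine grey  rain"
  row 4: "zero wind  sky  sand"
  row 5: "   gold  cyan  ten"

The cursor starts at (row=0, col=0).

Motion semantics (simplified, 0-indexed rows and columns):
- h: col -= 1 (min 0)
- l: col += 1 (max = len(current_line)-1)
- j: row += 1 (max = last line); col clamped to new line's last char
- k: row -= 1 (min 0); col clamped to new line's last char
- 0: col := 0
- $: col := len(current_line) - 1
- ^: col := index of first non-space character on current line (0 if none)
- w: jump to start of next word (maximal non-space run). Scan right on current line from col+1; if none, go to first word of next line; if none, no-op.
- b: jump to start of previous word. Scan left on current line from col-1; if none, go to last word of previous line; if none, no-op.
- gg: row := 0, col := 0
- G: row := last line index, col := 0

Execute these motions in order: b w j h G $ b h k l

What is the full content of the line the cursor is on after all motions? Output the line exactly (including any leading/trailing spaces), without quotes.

Answer: zero wind  sky  sand

Derivation:
After 1 (b): row=0 col=0 char='g'
After 2 (w): row=0 col=6 char='d'
After 3 (j): row=1 col=6 char='m'
After 4 (h): row=1 col=5 char='_'
After 5 (G): row=5 col=0 char='_'
After 6 ($): row=5 col=17 char='n'
After 7 (b): row=5 col=15 char='t'
After 8 (h): row=5 col=14 char='_'
After 9 (k): row=4 col=14 char='_'
After 10 (l): row=4 col=15 char='_'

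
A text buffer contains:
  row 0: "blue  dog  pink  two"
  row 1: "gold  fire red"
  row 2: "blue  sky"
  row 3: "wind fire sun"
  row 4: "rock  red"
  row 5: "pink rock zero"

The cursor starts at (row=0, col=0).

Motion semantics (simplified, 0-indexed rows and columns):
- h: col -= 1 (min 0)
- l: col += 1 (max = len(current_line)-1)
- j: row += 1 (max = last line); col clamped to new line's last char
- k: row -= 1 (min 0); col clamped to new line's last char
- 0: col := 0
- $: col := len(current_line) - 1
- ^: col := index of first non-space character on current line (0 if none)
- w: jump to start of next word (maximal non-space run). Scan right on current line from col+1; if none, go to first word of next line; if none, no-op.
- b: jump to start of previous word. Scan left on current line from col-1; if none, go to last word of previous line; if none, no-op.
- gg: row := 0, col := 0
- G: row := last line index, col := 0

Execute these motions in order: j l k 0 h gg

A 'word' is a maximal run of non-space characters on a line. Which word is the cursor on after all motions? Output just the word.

Answer: blue

Derivation:
After 1 (j): row=1 col=0 char='g'
After 2 (l): row=1 col=1 char='o'
After 3 (k): row=0 col=1 char='l'
After 4 (0): row=0 col=0 char='b'
After 5 (h): row=0 col=0 char='b'
After 6 (gg): row=0 col=0 char='b'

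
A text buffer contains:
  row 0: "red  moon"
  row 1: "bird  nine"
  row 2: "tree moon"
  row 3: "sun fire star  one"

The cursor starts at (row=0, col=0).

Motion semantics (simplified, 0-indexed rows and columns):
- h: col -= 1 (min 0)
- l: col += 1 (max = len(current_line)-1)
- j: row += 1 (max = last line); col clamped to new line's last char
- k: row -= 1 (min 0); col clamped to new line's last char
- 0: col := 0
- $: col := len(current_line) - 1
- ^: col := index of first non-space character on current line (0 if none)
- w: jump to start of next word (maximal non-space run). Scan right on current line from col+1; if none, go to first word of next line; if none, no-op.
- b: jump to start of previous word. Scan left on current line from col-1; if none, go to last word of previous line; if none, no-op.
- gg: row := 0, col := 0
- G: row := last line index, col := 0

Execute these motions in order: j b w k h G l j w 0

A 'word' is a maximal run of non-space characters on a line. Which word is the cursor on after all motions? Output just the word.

Answer: sun

Derivation:
After 1 (j): row=1 col=0 char='b'
After 2 (b): row=0 col=5 char='m'
After 3 (w): row=1 col=0 char='b'
After 4 (k): row=0 col=0 char='r'
After 5 (h): row=0 col=0 char='r'
After 6 (G): row=3 col=0 char='s'
After 7 (l): row=3 col=1 char='u'
After 8 (j): row=3 col=1 char='u'
After 9 (w): row=3 col=4 char='f'
After 10 (0): row=3 col=0 char='s'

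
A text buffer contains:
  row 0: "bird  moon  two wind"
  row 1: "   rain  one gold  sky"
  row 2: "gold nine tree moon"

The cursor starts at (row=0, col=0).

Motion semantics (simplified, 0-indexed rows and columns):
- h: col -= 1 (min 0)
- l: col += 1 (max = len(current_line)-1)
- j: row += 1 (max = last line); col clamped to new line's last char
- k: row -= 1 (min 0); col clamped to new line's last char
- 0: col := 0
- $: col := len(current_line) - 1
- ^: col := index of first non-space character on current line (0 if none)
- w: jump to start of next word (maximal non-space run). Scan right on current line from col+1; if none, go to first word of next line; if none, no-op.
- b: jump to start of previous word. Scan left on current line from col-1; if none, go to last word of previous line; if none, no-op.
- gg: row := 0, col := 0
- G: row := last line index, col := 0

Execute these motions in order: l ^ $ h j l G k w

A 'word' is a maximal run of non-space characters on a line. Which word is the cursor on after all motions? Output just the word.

After 1 (l): row=0 col=1 char='i'
After 2 (^): row=0 col=0 char='b'
After 3 ($): row=0 col=19 char='d'
After 4 (h): row=0 col=18 char='n'
After 5 (j): row=1 col=18 char='_'
After 6 (l): row=1 col=19 char='s'
After 7 (G): row=2 col=0 char='g'
After 8 (k): row=1 col=0 char='_'
After 9 (w): row=1 col=3 char='r'

Answer: rain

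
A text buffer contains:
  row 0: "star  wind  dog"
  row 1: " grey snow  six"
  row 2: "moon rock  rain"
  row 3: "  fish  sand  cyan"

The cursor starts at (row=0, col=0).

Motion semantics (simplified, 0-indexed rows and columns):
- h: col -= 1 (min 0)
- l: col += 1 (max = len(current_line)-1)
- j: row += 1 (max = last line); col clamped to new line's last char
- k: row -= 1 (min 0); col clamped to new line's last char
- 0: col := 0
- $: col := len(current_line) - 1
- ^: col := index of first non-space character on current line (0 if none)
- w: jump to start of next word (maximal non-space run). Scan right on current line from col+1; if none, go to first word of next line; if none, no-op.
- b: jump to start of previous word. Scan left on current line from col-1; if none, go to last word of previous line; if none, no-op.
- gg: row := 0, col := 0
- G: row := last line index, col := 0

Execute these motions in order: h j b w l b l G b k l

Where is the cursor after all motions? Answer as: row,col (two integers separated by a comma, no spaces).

After 1 (h): row=0 col=0 char='s'
After 2 (j): row=1 col=0 char='_'
After 3 (b): row=0 col=12 char='d'
After 4 (w): row=1 col=1 char='g'
After 5 (l): row=1 col=2 char='r'
After 6 (b): row=1 col=1 char='g'
After 7 (l): row=1 col=2 char='r'
After 8 (G): row=3 col=0 char='_'
After 9 (b): row=2 col=11 char='r'
After 10 (k): row=1 col=11 char='_'
After 11 (l): row=1 col=12 char='s'

Answer: 1,12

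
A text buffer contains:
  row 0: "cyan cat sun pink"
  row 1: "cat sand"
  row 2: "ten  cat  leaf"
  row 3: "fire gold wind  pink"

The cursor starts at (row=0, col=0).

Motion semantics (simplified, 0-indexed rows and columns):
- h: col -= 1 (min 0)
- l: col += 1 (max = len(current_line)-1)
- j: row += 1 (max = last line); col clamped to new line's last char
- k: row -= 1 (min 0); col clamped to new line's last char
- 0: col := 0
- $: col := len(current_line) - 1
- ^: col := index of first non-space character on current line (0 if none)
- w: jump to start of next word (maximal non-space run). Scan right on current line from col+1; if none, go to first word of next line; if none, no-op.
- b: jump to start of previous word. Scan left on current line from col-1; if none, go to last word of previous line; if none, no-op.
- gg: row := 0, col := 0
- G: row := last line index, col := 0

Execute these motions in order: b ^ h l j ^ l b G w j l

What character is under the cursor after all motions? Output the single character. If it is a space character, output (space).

Answer: o

Derivation:
After 1 (b): row=0 col=0 char='c'
After 2 (^): row=0 col=0 char='c'
After 3 (h): row=0 col=0 char='c'
After 4 (l): row=0 col=1 char='y'
After 5 (j): row=1 col=1 char='a'
After 6 (^): row=1 col=0 char='c'
After 7 (l): row=1 col=1 char='a'
After 8 (b): row=1 col=0 char='c'
After 9 (G): row=3 col=0 char='f'
After 10 (w): row=3 col=5 char='g'
After 11 (j): row=3 col=5 char='g'
After 12 (l): row=3 col=6 char='o'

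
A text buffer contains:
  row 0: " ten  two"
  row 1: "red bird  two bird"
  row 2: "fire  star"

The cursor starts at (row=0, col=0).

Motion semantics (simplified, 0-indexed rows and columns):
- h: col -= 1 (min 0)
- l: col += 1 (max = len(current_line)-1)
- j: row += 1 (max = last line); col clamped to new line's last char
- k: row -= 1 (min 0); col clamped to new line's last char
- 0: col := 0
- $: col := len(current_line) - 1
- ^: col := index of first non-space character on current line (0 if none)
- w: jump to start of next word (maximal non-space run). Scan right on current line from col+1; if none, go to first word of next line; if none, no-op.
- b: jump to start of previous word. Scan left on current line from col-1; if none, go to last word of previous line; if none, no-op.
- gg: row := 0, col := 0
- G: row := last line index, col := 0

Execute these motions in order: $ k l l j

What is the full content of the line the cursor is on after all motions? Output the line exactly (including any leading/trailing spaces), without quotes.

After 1 ($): row=0 col=8 char='o'
After 2 (k): row=0 col=8 char='o'
After 3 (l): row=0 col=8 char='o'
After 4 (l): row=0 col=8 char='o'
After 5 (j): row=1 col=8 char='_'

Answer: red bird  two bird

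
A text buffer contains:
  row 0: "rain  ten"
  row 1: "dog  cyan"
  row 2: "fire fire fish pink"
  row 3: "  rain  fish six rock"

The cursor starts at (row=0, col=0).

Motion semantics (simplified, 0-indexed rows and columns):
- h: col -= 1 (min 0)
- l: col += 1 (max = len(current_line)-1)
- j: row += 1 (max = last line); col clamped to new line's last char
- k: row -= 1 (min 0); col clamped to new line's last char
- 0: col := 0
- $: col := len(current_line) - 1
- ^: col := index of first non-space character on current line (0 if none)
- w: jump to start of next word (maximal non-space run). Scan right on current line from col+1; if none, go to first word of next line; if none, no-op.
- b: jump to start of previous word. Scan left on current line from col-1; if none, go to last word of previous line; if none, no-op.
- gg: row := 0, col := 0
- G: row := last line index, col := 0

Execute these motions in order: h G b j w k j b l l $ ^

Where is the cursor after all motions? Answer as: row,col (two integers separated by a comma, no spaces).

Answer: 3,2

Derivation:
After 1 (h): row=0 col=0 char='r'
After 2 (G): row=3 col=0 char='_'
After 3 (b): row=2 col=15 char='p'
After 4 (j): row=3 col=15 char='x'
After 5 (w): row=3 col=17 char='r'
After 6 (k): row=2 col=17 char='n'
After 7 (j): row=3 col=17 char='r'
After 8 (b): row=3 col=13 char='s'
After 9 (l): row=3 col=14 char='i'
After 10 (l): row=3 col=15 char='x'
After 11 ($): row=3 col=20 char='k'
After 12 (^): row=3 col=2 char='r'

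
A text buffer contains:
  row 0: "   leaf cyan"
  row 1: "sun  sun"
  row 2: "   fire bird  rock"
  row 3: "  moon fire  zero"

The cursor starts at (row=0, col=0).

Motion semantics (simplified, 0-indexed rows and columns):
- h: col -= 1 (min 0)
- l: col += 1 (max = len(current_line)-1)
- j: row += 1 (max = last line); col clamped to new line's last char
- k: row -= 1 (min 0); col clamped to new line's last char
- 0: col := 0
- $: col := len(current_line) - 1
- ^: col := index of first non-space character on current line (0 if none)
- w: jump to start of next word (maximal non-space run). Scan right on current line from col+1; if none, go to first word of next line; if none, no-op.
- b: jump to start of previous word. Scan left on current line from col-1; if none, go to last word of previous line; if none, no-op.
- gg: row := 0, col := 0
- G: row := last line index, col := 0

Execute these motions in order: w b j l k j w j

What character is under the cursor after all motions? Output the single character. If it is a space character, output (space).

Answer: r

Derivation:
After 1 (w): row=0 col=3 char='l'
After 2 (b): row=0 col=3 char='l'
After 3 (j): row=1 col=3 char='_'
After 4 (l): row=1 col=4 char='_'
After 5 (k): row=0 col=4 char='e'
After 6 (j): row=1 col=4 char='_'
After 7 (w): row=1 col=5 char='s'
After 8 (j): row=2 col=5 char='r'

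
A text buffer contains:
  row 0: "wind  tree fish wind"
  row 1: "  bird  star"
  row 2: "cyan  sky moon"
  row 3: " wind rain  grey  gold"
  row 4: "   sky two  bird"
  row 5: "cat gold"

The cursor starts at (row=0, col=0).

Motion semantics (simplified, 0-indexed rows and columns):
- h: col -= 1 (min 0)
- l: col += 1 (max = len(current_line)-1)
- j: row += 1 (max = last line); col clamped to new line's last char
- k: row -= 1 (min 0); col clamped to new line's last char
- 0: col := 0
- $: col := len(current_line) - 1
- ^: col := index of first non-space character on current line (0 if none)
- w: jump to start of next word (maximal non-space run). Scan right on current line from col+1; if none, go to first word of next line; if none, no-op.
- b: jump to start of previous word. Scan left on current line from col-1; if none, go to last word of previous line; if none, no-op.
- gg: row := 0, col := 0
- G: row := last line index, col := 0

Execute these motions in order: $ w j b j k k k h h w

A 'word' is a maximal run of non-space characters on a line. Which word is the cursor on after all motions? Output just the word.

After 1 ($): row=0 col=19 char='d'
After 2 (w): row=1 col=2 char='b'
After 3 (j): row=2 col=2 char='a'
After 4 (b): row=2 col=0 char='c'
After 5 (j): row=3 col=0 char='_'
After 6 (k): row=2 col=0 char='c'
After 7 (k): row=1 col=0 char='_'
After 8 (k): row=0 col=0 char='w'
After 9 (h): row=0 col=0 char='w'
After 10 (h): row=0 col=0 char='w'
After 11 (w): row=0 col=6 char='t'

Answer: tree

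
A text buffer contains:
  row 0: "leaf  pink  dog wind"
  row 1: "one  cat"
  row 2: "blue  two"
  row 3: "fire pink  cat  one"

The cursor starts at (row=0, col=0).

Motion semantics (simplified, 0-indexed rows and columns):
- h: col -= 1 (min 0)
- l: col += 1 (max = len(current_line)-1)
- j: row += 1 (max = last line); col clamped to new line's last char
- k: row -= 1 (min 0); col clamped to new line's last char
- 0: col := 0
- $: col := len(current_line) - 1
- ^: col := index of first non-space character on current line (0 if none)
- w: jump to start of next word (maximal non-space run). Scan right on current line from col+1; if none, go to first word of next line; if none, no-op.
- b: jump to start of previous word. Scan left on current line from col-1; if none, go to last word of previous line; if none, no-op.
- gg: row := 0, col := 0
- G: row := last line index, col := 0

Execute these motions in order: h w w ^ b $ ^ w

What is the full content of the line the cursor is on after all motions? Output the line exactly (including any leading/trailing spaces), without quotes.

Answer: leaf  pink  dog wind

Derivation:
After 1 (h): row=0 col=0 char='l'
After 2 (w): row=0 col=6 char='p'
After 3 (w): row=0 col=12 char='d'
After 4 (^): row=0 col=0 char='l'
After 5 (b): row=0 col=0 char='l'
After 6 ($): row=0 col=19 char='d'
After 7 (^): row=0 col=0 char='l'
After 8 (w): row=0 col=6 char='p'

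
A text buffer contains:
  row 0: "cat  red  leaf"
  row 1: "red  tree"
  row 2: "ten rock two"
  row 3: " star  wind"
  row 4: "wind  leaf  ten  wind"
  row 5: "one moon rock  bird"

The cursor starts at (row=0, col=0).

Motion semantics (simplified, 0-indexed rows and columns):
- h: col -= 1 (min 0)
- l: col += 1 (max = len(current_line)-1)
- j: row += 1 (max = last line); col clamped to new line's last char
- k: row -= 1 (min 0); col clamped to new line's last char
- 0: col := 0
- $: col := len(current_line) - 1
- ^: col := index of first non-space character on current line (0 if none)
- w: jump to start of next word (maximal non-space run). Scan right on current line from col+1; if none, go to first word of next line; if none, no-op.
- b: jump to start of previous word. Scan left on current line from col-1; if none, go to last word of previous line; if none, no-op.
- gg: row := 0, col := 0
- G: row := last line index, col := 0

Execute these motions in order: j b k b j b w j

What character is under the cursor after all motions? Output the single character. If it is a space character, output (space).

After 1 (j): row=1 col=0 char='r'
After 2 (b): row=0 col=10 char='l'
After 3 (k): row=0 col=10 char='l'
After 4 (b): row=0 col=5 char='r'
After 5 (j): row=1 col=5 char='t'
After 6 (b): row=1 col=0 char='r'
After 7 (w): row=1 col=5 char='t'
After 8 (j): row=2 col=5 char='o'

Answer: o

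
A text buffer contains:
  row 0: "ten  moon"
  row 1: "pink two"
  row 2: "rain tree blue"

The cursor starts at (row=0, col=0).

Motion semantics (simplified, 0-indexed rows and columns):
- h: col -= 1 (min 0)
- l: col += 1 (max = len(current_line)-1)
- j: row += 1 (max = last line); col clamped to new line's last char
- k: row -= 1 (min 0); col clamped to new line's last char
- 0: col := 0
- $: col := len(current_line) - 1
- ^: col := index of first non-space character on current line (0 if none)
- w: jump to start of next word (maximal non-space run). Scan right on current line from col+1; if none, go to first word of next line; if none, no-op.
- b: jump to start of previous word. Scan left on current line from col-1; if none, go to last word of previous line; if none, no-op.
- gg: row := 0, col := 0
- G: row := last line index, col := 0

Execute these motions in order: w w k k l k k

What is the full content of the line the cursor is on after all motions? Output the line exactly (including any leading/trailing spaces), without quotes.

After 1 (w): row=0 col=5 char='m'
After 2 (w): row=1 col=0 char='p'
After 3 (k): row=0 col=0 char='t'
After 4 (k): row=0 col=0 char='t'
After 5 (l): row=0 col=1 char='e'
After 6 (k): row=0 col=1 char='e'
After 7 (k): row=0 col=1 char='e'

Answer: ten  moon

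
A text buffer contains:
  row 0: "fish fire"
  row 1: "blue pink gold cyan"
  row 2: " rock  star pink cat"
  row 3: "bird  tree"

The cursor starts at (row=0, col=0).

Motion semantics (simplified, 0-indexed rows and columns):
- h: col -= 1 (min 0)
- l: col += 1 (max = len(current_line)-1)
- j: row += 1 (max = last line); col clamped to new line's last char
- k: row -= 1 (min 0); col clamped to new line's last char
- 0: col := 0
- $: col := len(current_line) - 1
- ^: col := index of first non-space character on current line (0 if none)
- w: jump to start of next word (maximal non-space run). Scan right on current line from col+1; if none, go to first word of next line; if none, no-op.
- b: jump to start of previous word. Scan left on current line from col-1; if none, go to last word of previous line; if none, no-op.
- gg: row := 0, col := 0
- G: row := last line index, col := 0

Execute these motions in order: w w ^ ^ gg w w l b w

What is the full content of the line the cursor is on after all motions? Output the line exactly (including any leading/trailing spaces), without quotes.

Answer: blue pink gold cyan

Derivation:
After 1 (w): row=0 col=5 char='f'
After 2 (w): row=1 col=0 char='b'
After 3 (^): row=1 col=0 char='b'
After 4 (^): row=1 col=0 char='b'
After 5 (gg): row=0 col=0 char='f'
After 6 (w): row=0 col=5 char='f'
After 7 (w): row=1 col=0 char='b'
After 8 (l): row=1 col=1 char='l'
After 9 (b): row=1 col=0 char='b'
After 10 (w): row=1 col=5 char='p'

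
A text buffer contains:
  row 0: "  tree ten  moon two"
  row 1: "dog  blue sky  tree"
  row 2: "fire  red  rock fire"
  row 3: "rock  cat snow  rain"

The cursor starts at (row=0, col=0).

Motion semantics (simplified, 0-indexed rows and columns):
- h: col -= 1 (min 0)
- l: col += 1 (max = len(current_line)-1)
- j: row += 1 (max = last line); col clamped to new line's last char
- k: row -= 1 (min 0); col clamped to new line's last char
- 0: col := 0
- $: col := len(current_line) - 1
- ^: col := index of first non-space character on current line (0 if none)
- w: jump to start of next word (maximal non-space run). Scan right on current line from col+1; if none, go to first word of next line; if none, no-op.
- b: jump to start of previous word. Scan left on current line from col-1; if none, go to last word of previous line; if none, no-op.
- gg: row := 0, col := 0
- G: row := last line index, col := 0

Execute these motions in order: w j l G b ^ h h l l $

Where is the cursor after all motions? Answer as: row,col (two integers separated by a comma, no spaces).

Answer: 2,19

Derivation:
After 1 (w): row=0 col=2 char='t'
After 2 (j): row=1 col=2 char='g'
After 3 (l): row=1 col=3 char='_'
After 4 (G): row=3 col=0 char='r'
After 5 (b): row=2 col=16 char='f'
After 6 (^): row=2 col=0 char='f'
After 7 (h): row=2 col=0 char='f'
After 8 (h): row=2 col=0 char='f'
After 9 (l): row=2 col=1 char='i'
After 10 (l): row=2 col=2 char='r'
After 11 ($): row=2 col=19 char='e'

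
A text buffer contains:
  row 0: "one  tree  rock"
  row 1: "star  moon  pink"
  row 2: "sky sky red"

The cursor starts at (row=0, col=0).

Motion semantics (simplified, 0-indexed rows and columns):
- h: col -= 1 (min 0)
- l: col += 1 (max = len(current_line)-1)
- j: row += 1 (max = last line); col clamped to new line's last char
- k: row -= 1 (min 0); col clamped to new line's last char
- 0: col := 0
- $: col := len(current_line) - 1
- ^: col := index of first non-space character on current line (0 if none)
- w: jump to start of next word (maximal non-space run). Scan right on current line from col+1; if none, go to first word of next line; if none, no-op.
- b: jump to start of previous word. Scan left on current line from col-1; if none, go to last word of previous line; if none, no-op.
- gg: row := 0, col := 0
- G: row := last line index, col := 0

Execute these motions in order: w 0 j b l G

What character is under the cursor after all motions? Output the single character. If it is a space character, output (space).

After 1 (w): row=0 col=5 char='t'
After 2 (0): row=0 col=0 char='o'
After 3 (j): row=1 col=0 char='s'
After 4 (b): row=0 col=11 char='r'
After 5 (l): row=0 col=12 char='o'
After 6 (G): row=2 col=0 char='s'

Answer: s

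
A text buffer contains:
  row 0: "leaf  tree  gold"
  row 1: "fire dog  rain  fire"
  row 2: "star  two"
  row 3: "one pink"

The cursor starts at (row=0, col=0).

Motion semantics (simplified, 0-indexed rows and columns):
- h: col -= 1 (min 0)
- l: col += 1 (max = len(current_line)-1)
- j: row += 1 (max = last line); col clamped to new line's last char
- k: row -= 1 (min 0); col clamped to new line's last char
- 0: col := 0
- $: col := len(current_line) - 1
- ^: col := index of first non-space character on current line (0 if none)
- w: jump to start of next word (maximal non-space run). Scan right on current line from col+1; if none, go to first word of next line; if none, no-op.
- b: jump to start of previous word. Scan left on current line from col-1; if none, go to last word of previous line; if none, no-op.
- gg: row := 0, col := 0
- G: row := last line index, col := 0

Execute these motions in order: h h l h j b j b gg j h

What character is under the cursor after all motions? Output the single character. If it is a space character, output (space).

Answer: f

Derivation:
After 1 (h): row=0 col=0 char='l'
After 2 (h): row=0 col=0 char='l'
After 3 (l): row=0 col=1 char='e'
After 4 (h): row=0 col=0 char='l'
After 5 (j): row=1 col=0 char='f'
After 6 (b): row=0 col=12 char='g'
After 7 (j): row=1 col=12 char='i'
After 8 (b): row=1 col=10 char='r'
After 9 (gg): row=0 col=0 char='l'
After 10 (j): row=1 col=0 char='f'
After 11 (h): row=1 col=0 char='f'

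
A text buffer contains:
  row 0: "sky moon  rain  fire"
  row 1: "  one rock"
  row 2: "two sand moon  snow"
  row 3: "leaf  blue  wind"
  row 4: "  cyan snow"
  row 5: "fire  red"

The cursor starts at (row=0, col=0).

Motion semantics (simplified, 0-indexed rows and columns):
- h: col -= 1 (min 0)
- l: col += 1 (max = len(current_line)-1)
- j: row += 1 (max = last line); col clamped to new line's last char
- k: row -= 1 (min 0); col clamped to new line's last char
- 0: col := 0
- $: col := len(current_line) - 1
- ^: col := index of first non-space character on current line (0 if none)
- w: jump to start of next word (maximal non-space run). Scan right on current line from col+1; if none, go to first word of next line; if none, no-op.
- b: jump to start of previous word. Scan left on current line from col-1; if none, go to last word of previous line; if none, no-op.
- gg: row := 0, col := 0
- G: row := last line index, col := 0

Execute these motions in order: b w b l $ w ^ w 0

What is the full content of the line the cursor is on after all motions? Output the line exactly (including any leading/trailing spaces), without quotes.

Answer:   one rock

Derivation:
After 1 (b): row=0 col=0 char='s'
After 2 (w): row=0 col=4 char='m'
After 3 (b): row=0 col=0 char='s'
After 4 (l): row=0 col=1 char='k'
After 5 ($): row=0 col=19 char='e'
After 6 (w): row=1 col=2 char='o'
After 7 (^): row=1 col=2 char='o'
After 8 (w): row=1 col=6 char='r'
After 9 (0): row=1 col=0 char='_'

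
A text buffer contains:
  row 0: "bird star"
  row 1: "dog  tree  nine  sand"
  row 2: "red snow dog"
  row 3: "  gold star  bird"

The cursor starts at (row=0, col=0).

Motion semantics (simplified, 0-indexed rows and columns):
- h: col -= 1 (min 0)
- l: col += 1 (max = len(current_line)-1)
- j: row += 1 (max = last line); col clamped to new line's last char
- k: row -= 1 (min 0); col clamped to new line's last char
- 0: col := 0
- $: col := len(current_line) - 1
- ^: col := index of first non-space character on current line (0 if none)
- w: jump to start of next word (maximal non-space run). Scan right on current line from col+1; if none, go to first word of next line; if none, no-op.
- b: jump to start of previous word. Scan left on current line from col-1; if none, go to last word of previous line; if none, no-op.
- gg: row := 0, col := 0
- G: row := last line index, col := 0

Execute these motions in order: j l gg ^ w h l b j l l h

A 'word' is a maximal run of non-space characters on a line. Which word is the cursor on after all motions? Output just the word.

Answer: dog

Derivation:
After 1 (j): row=1 col=0 char='d'
After 2 (l): row=1 col=1 char='o'
After 3 (gg): row=0 col=0 char='b'
After 4 (^): row=0 col=0 char='b'
After 5 (w): row=0 col=5 char='s'
After 6 (h): row=0 col=4 char='_'
After 7 (l): row=0 col=5 char='s'
After 8 (b): row=0 col=0 char='b'
After 9 (j): row=1 col=0 char='d'
After 10 (l): row=1 col=1 char='o'
After 11 (l): row=1 col=2 char='g'
After 12 (h): row=1 col=1 char='o'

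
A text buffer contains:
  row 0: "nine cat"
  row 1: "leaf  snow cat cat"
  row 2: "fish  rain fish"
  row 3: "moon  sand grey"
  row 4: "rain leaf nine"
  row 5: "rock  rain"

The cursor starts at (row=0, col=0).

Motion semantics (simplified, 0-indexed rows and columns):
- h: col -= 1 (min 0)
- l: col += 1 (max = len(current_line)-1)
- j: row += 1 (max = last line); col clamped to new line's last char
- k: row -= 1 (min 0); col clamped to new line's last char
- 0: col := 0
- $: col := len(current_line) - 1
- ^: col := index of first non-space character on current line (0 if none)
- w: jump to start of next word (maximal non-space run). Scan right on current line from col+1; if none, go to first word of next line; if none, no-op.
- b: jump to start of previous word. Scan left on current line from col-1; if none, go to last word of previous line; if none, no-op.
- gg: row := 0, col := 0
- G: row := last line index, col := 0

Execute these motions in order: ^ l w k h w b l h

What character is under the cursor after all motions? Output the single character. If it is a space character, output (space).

Answer: n

Derivation:
After 1 (^): row=0 col=0 char='n'
After 2 (l): row=0 col=1 char='i'
After 3 (w): row=0 col=5 char='c'
After 4 (k): row=0 col=5 char='c'
After 5 (h): row=0 col=4 char='_'
After 6 (w): row=0 col=5 char='c'
After 7 (b): row=0 col=0 char='n'
After 8 (l): row=0 col=1 char='i'
After 9 (h): row=0 col=0 char='n'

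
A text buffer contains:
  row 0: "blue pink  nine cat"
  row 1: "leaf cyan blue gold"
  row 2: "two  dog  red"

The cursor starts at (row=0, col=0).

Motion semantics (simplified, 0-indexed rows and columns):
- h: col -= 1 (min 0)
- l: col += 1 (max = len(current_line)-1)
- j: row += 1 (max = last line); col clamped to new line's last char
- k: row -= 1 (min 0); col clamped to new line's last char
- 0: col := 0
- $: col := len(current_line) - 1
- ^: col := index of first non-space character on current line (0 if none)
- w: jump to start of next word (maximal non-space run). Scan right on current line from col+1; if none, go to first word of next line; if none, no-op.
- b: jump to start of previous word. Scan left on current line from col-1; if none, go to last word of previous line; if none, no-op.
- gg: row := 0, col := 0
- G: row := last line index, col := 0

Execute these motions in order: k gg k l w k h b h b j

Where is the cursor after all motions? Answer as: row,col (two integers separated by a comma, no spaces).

After 1 (k): row=0 col=0 char='b'
After 2 (gg): row=0 col=0 char='b'
After 3 (k): row=0 col=0 char='b'
After 4 (l): row=0 col=1 char='l'
After 5 (w): row=0 col=5 char='p'
After 6 (k): row=0 col=5 char='p'
After 7 (h): row=0 col=4 char='_'
After 8 (b): row=0 col=0 char='b'
After 9 (h): row=0 col=0 char='b'
After 10 (b): row=0 col=0 char='b'
After 11 (j): row=1 col=0 char='l'

Answer: 1,0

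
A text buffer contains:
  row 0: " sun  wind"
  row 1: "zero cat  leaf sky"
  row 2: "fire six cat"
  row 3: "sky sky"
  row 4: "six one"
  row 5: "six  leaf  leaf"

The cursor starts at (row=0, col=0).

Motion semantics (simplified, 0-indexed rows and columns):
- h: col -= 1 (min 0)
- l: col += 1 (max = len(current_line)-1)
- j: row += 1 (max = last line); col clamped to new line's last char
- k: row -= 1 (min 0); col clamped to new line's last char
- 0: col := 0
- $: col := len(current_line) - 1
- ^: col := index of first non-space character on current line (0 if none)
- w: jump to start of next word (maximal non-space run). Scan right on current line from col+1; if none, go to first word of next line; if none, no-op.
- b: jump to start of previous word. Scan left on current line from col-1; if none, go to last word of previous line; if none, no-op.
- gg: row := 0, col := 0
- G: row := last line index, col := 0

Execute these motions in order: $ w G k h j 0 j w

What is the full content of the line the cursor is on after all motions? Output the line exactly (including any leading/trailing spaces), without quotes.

Answer: six  leaf  leaf

Derivation:
After 1 ($): row=0 col=9 char='d'
After 2 (w): row=1 col=0 char='z'
After 3 (G): row=5 col=0 char='s'
After 4 (k): row=4 col=0 char='s'
After 5 (h): row=4 col=0 char='s'
After 6 (j): row=5 col=0 char='s'
After 7 (0): row=5 col=0 char='s'
After 8 (j): row=5 col=0 char='s'
After 9 (w): row=5 col=5 char='l'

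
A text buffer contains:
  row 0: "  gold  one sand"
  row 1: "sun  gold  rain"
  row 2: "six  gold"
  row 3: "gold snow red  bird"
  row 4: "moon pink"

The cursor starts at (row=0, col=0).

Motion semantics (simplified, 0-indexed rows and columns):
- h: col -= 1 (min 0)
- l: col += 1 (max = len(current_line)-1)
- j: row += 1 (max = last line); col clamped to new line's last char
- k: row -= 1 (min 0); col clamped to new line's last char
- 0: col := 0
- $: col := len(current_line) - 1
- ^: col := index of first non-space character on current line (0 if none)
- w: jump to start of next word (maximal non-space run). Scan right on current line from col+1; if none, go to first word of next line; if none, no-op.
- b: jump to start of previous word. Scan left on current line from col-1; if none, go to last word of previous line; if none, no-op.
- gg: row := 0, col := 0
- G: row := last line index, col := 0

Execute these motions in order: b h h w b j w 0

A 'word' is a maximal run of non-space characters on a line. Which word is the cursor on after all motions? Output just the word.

Answer: sun

Derivation:
After 1 (b): row=0 col=0 char='_'
After 2 (h): row=0 col=0 char='_'
After 3 (h): row=0 col=0 char='_'
After 4 (w): row=0 col=2 char='g'
After 5 (b): row=0 col=2 char='g'
After 6 (j): row=1 col=2 char='n'
After 7 (w): row=1 col=5 char='g'
After 8 (0): row=1 col=0 char='s'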